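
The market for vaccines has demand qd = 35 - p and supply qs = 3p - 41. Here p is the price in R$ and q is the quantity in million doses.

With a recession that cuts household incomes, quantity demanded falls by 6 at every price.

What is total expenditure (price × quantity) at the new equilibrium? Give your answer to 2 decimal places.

Initially, 35 - p = 3p - 41, so 76 = 4p and p = 19, q = 16.
With the change applied: demand qd = 29 - p, supply qs = 3p - 41.
New equilibrium: 29 - p = 3p - 41 ⇒ 70 = 4p ⇒ p = 17.5, q = 11.5.
New expenditure = 17.5 × 11.5 = 201.25.

201.25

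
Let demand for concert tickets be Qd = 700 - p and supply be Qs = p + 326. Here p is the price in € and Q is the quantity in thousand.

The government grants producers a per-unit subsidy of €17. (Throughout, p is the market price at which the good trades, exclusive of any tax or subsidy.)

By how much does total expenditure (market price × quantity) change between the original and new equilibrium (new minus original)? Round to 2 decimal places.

-2843.25

Initially, 700 - p = p + 326, so 374 = 2p and p = 187, Q = 513.
Since sellers receive the price plus the subsidy, the effective supply curve becomes Qs = p + 343.
Equate the new curves: 700 - p = p + 343, giving 357 = 2p, p = 178.5, Q = 521.5.
Expenditure moves from 187×513 = 95931 to 178.5×521.5 = 93087.75; change = -2843.25.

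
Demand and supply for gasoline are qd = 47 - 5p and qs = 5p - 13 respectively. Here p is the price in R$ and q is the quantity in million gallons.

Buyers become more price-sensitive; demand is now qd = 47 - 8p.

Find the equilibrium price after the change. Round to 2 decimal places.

4.62

Original equilibrium: 47 - 5p = 5p - 13 gives 60 = 10p, so p = 6 and q = 17.
The shock moves the curves to qd = 47 - 8p and qs = 5p - 13.
New equilibrium: 47 - 8p = 5p - 13 ⇒ 60 = 13p ⇒ p = 60/13 ≈ 4.6154, q = 131/13 ≈ 10.0769.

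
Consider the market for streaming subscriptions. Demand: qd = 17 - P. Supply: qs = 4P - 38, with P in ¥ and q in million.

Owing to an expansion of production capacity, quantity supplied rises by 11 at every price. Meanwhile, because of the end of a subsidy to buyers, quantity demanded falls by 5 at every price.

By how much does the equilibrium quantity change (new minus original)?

-1.8

Initially, 17 - P = 4P - 38, so 55 = 5P and P = 11, q = 6.
With the change applied: demand qd = 12 - P, supply qs = 4P - 27.
Setting them equal: 12 - P = 4P - 27 → 39 = 5P, so P = 7.8 and q = 4.2.
Δq = 4.2 − 6 = -1.8.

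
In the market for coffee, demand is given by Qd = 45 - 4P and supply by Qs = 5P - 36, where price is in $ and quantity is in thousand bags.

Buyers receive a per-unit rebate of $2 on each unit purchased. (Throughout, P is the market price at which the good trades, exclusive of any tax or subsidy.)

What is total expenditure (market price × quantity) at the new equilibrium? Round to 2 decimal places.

Solve the original market: 45 - 4P = 5P - 36, hence P = 9 and Q = 9.
Since buyers' out-of-pocket price is the market price minus the rebate, the effective demand curve becomes Qd = 53 - 4P.
Setting them equal: 53 - 4P = 5P - 36 → 89 = 9P, so P = 89/9 ≈ 9.8889 and Q = 121/9 ≈ 13.4444.
New expenditure = 9.8889 × 13.4444 = 132.95.

132.95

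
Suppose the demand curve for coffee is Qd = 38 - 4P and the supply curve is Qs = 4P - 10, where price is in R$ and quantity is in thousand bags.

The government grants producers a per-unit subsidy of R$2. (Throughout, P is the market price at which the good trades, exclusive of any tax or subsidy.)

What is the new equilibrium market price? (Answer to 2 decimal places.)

Before the shock: 38 - 4P = 4P - 10 ⇒ 48 = 8P ⇒ P = 6, Q = 14.
Since sellers receive the price plus the subsidy, the effective supply curve becomes Qs = 4P - 2.
Clearing the new market: 38 - 4P = 4P - 2, so P = 5 and Q = 18.

5.00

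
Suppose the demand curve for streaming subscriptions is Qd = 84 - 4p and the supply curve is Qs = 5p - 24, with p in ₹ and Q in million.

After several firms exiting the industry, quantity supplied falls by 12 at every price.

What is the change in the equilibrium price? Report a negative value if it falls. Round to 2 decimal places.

+1.33

Solve the original market: 84 - 4p = 5p - 24, hence p = 12 and Q = 36.
After the shift, demand is Qd = 84 - 4p and supply is Qs = 5p - 36.
Clearing the new market: 84 - 4p = 5p - 36, so p = 40/3 ≈ 13.3333 and Q = 92/3 ≈ 30.6667.
Δp = 13.3333 − 12 = +1.33.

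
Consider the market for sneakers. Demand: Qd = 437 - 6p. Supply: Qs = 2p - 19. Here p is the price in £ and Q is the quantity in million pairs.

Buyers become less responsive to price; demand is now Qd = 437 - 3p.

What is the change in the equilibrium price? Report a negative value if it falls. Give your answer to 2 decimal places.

+34.20

Before the shock: 437 - 6p = 2p - 19 ⇒ 456 = 8p ⇒ p = 57, Q = 95.
With the change applied: demand Qd = 437 - 3p, supply Qs = 2p - 19.
Equate the new curves: 437 - 3p = 2p - 19, giving 456 = 5p, p = 91.2, Q = 163.4.
Δp = 91.2 − 57 = +34.20.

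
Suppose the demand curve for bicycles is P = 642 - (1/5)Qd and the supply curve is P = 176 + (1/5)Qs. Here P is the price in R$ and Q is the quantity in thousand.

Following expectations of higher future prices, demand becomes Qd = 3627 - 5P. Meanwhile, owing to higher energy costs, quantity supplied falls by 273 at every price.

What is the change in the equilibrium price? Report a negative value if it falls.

+69

Before the shock: 3210 - 5P = 5P - 880 ⇒ 4090 = 10P ⇒ P = 409, Q = 1165.
After the shift, demand is Qd = 3627 - 5P and supply is Qs = 5P - 1153.
Setting them equal: 3627 - 5P = 5P - 1153 → 4780 = 10P, so P = 478 and Q = 1237.
ΔP = 478 − 409 = +69.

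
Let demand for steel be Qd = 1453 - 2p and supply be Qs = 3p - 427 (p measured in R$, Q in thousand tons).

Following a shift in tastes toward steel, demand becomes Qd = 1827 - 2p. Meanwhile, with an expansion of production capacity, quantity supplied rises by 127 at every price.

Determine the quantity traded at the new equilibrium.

976.2

Solve the original market: 1453 - 2p = 3p - 427, hence p = 376 and Q = 701.
With the change applied: demand Qd = 1827 - 2p, supply Qs = 3p - 300.
Equate the new curves: 1827 - 2p = 3p - 300, giving 2127 = 5p, p = 425.4, Q = 976.2.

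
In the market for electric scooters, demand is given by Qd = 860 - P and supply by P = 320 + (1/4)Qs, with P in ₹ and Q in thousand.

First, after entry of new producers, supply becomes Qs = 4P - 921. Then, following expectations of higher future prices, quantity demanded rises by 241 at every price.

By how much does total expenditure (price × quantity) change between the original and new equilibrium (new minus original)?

Original equilibrium: 860 - P = 4P - 1280 gives 2140 = 5P, so P = 428 and Q = 432.
After the shift, demand is Qd = 1101 - P and supply is Qs = 4P - 921.
Clearing the new market: 1101 - P = 4P - 921, so P = 404.4 and Q = 696.6.
Expenditure moves from 428×432 = 184896 to 404.4×696.6 = 281705.04; change = +96809.04.

+96809.04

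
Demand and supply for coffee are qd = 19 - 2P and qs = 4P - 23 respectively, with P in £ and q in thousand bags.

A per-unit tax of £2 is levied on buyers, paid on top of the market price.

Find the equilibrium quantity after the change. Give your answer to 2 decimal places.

Initially, 19 - 2P = 4P - 23, so 42 = 6P and P = 7, q = 5.
Since buyers pay the price plus the tax, the effective demand curve becomes qd = 15 - 2P.
Clearing the new market: 15 - 2P = 4P - 23, so P = 19/3 ≈ 6.3333 and q = 7/3 ≈ 2.3333.

2.33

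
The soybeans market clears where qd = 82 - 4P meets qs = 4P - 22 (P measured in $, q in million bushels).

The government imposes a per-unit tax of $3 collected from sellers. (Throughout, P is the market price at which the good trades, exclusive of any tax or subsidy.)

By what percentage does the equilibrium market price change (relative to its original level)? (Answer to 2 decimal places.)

Solve the original market: 82 - 4P = 4P - 22, hence P = 13 and q = 30.
Since sellers keep the price net of the tax, the effective supply curve becomes qs = 4P - 34.
Setting them equal: 82 - 4P = 4P - 34 → 116 = 8P, so P = 14.5 and q = 24.
%ΔP = (14.5 − 13) / 13 × 100 = +11.54%.

+11.54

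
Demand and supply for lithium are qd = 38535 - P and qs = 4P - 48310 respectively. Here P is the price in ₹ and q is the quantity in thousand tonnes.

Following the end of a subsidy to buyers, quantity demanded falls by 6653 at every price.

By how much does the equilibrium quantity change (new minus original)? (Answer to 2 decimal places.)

Initially, 38535 - P = 4P - 48310, so 86845 = 5P and P = 17369, q = 21166.
With the change applied: demand qd = 31882 - P, supply qs = 4P - 48310.
Equate the new curves: 31882 - P = 4P - 48310, giving 80192 = 5P, P = 16038.4, q = 15843.6.
Δq = 15843.6 − 21166 = -5322.40.

-5322.40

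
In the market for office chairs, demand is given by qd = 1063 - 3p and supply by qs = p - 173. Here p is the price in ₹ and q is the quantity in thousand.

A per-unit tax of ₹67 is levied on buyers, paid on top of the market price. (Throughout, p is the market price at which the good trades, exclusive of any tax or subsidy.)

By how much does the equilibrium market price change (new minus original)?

Original equilibrium: 1063 - 3p = p - 173 gives 1236 = 4p, so p = 309 and q = 136.
Since buyers pay the price plus the tax, the effective demand curve becomes qd = 862 - 3p.
Clearing the new market: 862 - 3p = p - 173, so p = 258.75 and q = 85.75.
Δp = 258.75 − 309 = -50.25.

-50.25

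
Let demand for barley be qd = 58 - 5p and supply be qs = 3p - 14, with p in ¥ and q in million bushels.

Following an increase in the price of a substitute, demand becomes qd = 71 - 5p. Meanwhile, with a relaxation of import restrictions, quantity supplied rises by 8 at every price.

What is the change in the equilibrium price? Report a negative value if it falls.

+0.625

Original equilibrium: 58 - 5p = 3p - 14 gives 72 = 8p, so p = 9 and q = 13.
With the change applied: demand qd = 71 - 5p, supply qs = 3p - 6.
Setting them equal: 71 - 5p = 3p - 6 → 77 = 8p, so p = 9.625 and q = 22.875.
Δp = 9.625 − 9 = +0.625.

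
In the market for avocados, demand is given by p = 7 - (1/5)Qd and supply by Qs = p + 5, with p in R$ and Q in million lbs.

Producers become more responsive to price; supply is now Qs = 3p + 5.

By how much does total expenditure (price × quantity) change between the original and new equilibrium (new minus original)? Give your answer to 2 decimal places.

Initially, 35 - 5p = p + 5, so 30 = 6p and p = 5, Q = 10.
With the change applied: demand Qd = 35 - 5p, supply Qs = 3p + 5.
New equilibrium: 35 - 5p = 3p + 5 ⇒ 30 = 8p ⇒ p = 3.75, Q = 16.25.
Expenditure moves from 5×10 = 50 to 3.75×16.25 = 60.9375; change = +10.94.

+10.94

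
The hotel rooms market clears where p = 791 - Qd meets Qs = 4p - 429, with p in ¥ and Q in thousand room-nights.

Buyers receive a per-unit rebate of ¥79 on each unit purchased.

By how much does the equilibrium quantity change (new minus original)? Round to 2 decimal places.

+63.20

Original equilibrium: 791 - p = 4p - 429 gives 1220 = 5p, so p = 244 and Q = 547.
Since buyers' out-of-pocket price is the market price minus the rebate, the effective demand curve becomes Qd = 870 - p.
Clearing the new market: 870 - p = 4p - 429, so p = 259.8 and Q = 610.2.
ΔQ = 610.2 − 547 = +63.20.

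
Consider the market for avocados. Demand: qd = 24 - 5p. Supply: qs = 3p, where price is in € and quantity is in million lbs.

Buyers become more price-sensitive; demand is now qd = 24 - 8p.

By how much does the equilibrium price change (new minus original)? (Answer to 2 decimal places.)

Initially, 24 - 5p = 3p, so 24 = 8p and p = 3, q = 9.
The new curves are qd = 24 - 8p (demand) and qs = 3p (supply).
New equilibrium: 24 - 8p = 3p ⇒ 24 = 11p ⇒ p = 24/11 ≈ 2.1818, q = 72/11 ≈ 6.5455.
Δp = 2.1818 − 3 = -0.82.

-0.82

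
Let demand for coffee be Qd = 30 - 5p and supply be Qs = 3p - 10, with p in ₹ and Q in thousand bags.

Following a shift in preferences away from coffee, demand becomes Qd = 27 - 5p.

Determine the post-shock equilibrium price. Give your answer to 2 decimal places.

Initially, 30 - 5p = 3p - 10, so 40 = 8p and p = 5, Q = 5.
With the change applied: demand Qd = 27 - 5p, supply Qs = 3p - 10.
Equate the new curves: 27 - 5p = 3p - 10, giving 37 = 8p, p = 4.625, Q = 3.875.

4.63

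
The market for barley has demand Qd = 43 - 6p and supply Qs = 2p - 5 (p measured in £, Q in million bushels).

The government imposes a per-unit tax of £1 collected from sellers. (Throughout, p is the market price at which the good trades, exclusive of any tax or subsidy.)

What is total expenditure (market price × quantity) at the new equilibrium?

Original equilibrium: 43 - 6p = 2p - 5 gives 48 = 8p, so p = 6 and Q = 7.
Since sellers keep the price net of the tax, the effective supply curve becomes Qs = 2p - 7.
Setting them equal: 43 - 6p = 2p - 7 → 50 = 8p, so p = 6.25 and Q = 5.5.
New expenditure = 6.25 × 5.5 = 34.375.

34.375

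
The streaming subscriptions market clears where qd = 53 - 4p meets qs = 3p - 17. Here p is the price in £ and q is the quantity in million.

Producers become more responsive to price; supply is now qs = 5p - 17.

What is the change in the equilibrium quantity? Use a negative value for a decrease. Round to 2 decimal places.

+8.89

Solve the original market: 53 - 4p = 3p - 17, hence p = 10 and q = 13.
The new curves are qd = 53 - 4p (demand) and qs = 5p - 17 (supply).
New equilibrium: 53 - 4p = 5p - 17 ⇒ 70 = 9p ⇒ p = 70/9 ≈ 7.7778, q = 197/9 ≈ 21.8889.
Δq = 21.8889 − 13 = +8.89.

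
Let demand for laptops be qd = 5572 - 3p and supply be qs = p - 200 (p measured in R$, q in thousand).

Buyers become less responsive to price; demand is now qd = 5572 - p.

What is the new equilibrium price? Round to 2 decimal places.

2886.00

Solve the original market: 5572 - 3p = p - 200, hence p = 1443 and q = 1243.
With the change applied: demand qd = 5572 - p, supply qs = p - 200.
Equate the new curves: 5572 - p = p - 200, giving 5772 = 2p, p = 2886, q = 2686.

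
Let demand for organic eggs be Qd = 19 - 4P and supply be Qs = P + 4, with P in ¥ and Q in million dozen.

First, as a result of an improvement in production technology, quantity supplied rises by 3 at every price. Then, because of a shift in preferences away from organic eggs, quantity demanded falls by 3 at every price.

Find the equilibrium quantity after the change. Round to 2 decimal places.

8.80

Solve the original market: 19 - 4P = P + 4, hence P = 3 and Q = 7.
The shock moves the curves to Qd = 16 - 4P and Qs = P + 7.
Equate the new curves: 16 - 4P = P + 7, giving 9 = 5P, P = 1.8, Q = 8.8.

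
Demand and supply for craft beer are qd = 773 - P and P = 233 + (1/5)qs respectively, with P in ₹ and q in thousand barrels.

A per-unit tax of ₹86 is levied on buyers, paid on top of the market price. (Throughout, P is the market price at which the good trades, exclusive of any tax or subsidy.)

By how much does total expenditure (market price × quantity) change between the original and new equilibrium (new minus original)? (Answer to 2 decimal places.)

Original equilibrium: 773 - P = 5P - 1165 gives 1938 = 6P, so P = 323 and q = 450.
Since buyers pay the price plus the tax, the effective demand curve becomes qd = 687 - P.
Equate the new curves: 687 - P = 5P - 1165, giving 1852 = 6P, P = 926/3 ≈ 308.6667, q = 1135/3 ≈ 378.3333.
Expenditure moves from 323×450 = 145350 to 308.6667×378.3333 = 116778.8889; change = -28571.11.

-28571.11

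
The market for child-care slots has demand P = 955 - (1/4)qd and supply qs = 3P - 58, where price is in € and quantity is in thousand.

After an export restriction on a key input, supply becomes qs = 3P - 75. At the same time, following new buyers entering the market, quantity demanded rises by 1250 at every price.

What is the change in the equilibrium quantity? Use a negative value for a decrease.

+526

Initially, 3820 - 4P = 3P - 58, so 3878 = 7P and P = 554, q = 1604.
With the change applied: demand qd = 5070 - 4P, supply qs = 3P - 75.
Setting them equal: 5070 - 4P = 3P - 75 → 5145 = 7P, so P = 735 and q = 2130.
Δq = 2130 − 1604 = +526.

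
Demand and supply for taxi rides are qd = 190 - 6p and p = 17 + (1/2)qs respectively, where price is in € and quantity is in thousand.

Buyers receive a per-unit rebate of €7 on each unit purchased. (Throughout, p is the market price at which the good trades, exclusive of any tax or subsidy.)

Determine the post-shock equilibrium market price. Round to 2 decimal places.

33.25

Before the shock: 190 - 6p = 2p - 34 ⇒ 224 = 8p ⇒ p = 28, q = 22.
Since buyers' out-of-pocket price is the market price minus the rebate, the effective demand curve becomes qd = 232 - 6p.
New equilibrium: 232 - 6p = 2p - 34 ⇒ 266 = 8p ⇒ p = 33.25, q = 32.5.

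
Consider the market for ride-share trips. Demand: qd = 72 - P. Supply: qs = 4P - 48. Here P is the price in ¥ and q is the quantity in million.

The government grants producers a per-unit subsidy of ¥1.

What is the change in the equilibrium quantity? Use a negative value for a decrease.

Original equilibrium: 72 - P = 4P - 48 gives 120 = 5P, so P = 24 and q = 48.
Since sellers receive the price plus the subsidy, the effective supply curve becomes qs = 4P - 44.
New equilibrium: 72 - P = 4P - 44 ⇒ 116 = 5P ⇒ P = 23.2, q = 48.8.
Δq = 48.8 − 48 = +0.8.

+0.8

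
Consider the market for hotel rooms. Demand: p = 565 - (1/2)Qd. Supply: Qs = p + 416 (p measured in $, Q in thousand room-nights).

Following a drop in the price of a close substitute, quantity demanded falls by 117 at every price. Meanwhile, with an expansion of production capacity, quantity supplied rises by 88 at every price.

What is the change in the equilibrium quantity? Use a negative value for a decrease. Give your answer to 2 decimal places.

Solve the original market: 1130 - 2p = p + 416, hence p = 238 and Q = 654.
The new curves are Qd = 1013 - 2p (demand) and Qs = p + 504 (supply).
New equilibrium: 1013 - 2p = p + 504 ⇒ 509 = 3p ⇒ p = 509/3 ≈ 169.6667, Q = 2021/3 ≈ 673.6667.
ΔQ = 673.6667 − 654 = +19.67.

+19.67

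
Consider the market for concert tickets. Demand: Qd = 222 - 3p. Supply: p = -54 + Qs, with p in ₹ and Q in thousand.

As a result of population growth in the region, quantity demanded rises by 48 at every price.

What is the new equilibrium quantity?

108

Solve the original market: 222 - 3p = p + 54, hence p = 42 and Q = 96.
The new curves are Qd = 270 - 3p (demand) and Qs = p + 54 (supply).
New equilibrium: 270 - 3p = p + 54 ⇒ 216 = 4p ⇒ p = 54, Q = 108.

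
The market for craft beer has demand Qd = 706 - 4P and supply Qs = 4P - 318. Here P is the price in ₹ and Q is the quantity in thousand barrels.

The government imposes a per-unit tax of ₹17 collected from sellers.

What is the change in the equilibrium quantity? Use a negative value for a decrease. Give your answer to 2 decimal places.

-34.00

Initially, 706 - 4P = 4P - 318, so 1024 = 8P and P = 128, Q = 194.
Since sellers keep the price net of the tax, the effective supply curve becomes Qs = 4P - 386.
Equate the new curves: 706 - 4P = 4P - 386, giving 1092 = 8P, P = 136.5, Q = 160.
ΔQ = 160 − 194 = -34.00.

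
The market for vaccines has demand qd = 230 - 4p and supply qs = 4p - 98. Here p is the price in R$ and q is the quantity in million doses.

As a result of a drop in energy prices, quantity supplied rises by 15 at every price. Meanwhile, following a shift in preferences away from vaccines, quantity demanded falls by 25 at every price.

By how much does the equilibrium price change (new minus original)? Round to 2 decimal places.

-5.00

Before the shock: 230 - 4p = 4p - 98 ⇒ 328 = 8p ⇒ p = 41, q = 66.
The new curves are qd = 205 - 4p (demand) and qs = 4p - 83 (supply).
Setting them equal: 205 - 4p = 4p - 83 → 288 = 8p, so p = 36 and q = 61.
Δp = 36 − 41 = -5.00.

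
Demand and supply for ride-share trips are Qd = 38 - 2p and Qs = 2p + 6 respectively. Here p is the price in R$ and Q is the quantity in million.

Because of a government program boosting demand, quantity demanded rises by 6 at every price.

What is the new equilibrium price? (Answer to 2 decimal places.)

9.50

Solve the original market: 38 - 2p = 2p + 6, hence p = 8 and Q = 22.
With the change applied: demand Qd = 44 - 2p, supply Qs = 2p + 6.
Clearing the new market: 44 - 2p = 2p + 6, so p = 9.5 and Q = 25.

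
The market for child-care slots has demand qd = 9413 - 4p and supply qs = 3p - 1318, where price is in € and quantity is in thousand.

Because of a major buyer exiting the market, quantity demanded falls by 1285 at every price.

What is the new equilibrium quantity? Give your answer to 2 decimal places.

Before the shock: 9413 - 4p = 3p - 1318 ⇒ 10731 = 7p ⇒ p = 1533, q = 3281.
The shock moves the curves to qd = 8128 - 4p and qs = 3p - 1318.
New equilibrium: 8128 - 4p = 3p - 1318 ⇒ 9446 = 7p ⇒ p = 9446/7 ≈ 1349.4286, q = 19112/7 ≈ 2730.2857.

2730.29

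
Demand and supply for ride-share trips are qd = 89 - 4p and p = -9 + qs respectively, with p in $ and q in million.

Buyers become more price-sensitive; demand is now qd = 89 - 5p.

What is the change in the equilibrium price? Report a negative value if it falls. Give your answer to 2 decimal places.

-2.67

Initially, 89 - 4p = p + 9, so 80 = 5p and p = 16, q = 25.
With the change applied: demand qd = 89 - 5p, supply qs = p + 9.
Equate the new curves: 89 - 5p = p + 9, giving 80 = 6p, p = 40/3 ≈ 13.3333, q = 67/3 ≈ 22.3333.
Δp = 13.3333 − 16 = -2.67.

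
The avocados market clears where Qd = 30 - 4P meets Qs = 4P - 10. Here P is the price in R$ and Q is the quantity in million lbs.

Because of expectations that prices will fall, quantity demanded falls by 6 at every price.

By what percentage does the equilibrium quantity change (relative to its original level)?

Initially, 30 - 4P = 4P - 10, so 40 = 8P and P = 5, Q = 10.
After the shift, demand is Qd = 24 - 4P and supply is Qs = 4P - 10.
Clearing the new market: 24 - 4P = 4P - 10, so P = 4.25 and Q = 7.
%ΔQ = (7 − 10) / 10 × 100 = -30%.

-30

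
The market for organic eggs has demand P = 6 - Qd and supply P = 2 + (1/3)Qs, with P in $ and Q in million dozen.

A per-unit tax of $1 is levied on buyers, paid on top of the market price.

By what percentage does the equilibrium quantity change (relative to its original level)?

Solve the original market: 6 - P = 3P - 6, hence P = 3 and Q = 3.
Since buyers pay the price plus the tax, the effective demand curve becomes Qd = 5 - P.
New equilibrium: 5 - P = 3P - 6 ⇒ 11 = 4P ⇒ P = 2.75, Q = 2.25.
%ΔQ = (2.25 − 3) / 3 × 100 = -25%.

-25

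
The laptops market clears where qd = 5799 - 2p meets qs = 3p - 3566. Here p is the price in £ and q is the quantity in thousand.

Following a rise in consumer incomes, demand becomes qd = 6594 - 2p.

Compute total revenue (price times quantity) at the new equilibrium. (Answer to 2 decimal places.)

5140960.00

Before the shock: 5799 - 2p = 3p - 3566 ⇒ 9365 = 5p ⇒ p = 1873, q = 2053.
The new curves are qd = 6594 - 2p (demand) and qs = 3p - 3566 (supply).
New equilibrium: 6594 - 2p = 3p - 3566 ⇒ 10160 = 5p ⇒ p = 2032, q = 2530.
New expenditure = 2032 × 2530 = 5140960.00.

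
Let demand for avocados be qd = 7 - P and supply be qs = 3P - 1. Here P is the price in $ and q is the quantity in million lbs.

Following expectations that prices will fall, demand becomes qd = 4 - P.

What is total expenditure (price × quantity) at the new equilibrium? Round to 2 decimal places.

Solve the original market: 7 - P = 3P - 1, hence P = 2 and q = 5.
After the shift, demand is qd = 4 - P and supply is qs = 3P - 1.
Clearing the new market: 4 - P = 3P - 1, so P = 1.25 and q = 2.75.
New expenditure = 1.25 × 2.75 = 3.44.

3.44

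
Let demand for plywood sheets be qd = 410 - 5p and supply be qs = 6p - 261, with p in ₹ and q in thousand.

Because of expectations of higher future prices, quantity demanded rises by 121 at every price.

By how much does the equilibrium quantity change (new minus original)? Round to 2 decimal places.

+66.00

Original equilibrium: 410 - 5p = 6p - 261 gives 671 = 11p, so p = 61 and q = 105.
With the change applied: demand qd = 531 - 5p, supply qs = 6p - 261.
Equate the new curves: 531 - 5p = 6p - 261, giving 792 = 11p, p = 72, q = 171.
Δq = 171 − 105 = +66.00.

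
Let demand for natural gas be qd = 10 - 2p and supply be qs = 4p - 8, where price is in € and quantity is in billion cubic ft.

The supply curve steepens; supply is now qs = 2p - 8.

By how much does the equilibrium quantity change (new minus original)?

-3

Solve the original market: 10 - 2p = 4p - 8, hence p = 3 and q = 4.
After the shift, demand is qd = 10 - 2p and supply is qs = 2p - 8.
New equilibrium: 10 - 2p = 2p - 8 ⇒ 18 = 4p ⇒ p = 4.5, q = 1.
Δq = 1 − 4 = -3.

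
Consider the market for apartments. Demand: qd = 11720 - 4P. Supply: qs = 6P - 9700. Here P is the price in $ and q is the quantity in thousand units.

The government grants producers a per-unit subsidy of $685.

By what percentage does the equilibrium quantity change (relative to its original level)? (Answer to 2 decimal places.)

+52.16

Initially, 11720 - 4P = 6P - 9700, so 21420 = 10P and P = 2142, q = 3152.
Since sellers receive the price plus the subsidy, the effective supply curve becomes qs = 6P - 5590.
Setting them equal: 11720 - 4P = 6P - 5590 → 17310 = 10P, so P = 1731 and q = 4796.
%Δq = (4796 − 3152) / 3152 × 100 = +52.16%.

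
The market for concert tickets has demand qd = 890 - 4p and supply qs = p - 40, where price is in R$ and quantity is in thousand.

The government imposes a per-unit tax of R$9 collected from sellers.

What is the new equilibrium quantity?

138.8

Before the shock: 890 - 4p = p - 40 ⇒ 930 = 5p ⇒ p = 186, q = 146.
Since sellers keep the price net of the tax, the effective supply curve becomes qs = p - 49.
Setting them equal: 890 - 4p = p - 49 → 939 = 5p, so p = 187.8 and q = 138.8.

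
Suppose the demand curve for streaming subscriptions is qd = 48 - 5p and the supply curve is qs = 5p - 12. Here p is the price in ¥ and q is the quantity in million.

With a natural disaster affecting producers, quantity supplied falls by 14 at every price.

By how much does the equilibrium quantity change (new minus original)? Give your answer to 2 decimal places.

-7.00

Original equilibrium: 48 - 5p = 5p - 12 gives 60 = 10p, so p = 6 and q = 18.
With the change applied: demand qd = 48 - 5p, supply qs = 5p - 26.
Setting them equal: 48 - 5p = 5p - 26 → 74 = 10p, so p = 7.4 and q = 11.
Δq = 11 − 18 = -7.00.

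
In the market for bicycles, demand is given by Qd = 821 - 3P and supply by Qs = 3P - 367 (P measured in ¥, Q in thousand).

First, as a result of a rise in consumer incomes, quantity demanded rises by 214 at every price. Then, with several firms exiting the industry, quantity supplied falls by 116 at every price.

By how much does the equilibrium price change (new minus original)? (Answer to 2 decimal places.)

+55.00

Solve the original market: 821 - 3P = 3P - 367, hence P = 198 and Q = 227.
After the shift, demand is Qd = 1035 - 3P and supply is Qs = 3P - 483.
Equate the new curves: 1035 - 3P = 3P - 483, giving 1518 = 6P, P = 253, Q = 276.
ΔP = 253 − 198 = +55.00.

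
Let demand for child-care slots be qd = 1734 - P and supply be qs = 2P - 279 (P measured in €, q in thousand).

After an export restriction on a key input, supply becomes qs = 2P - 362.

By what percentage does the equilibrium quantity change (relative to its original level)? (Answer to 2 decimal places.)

Solve the original market: 1734 - P = 2P - 279, hence P = 671 and q = 1063.
The new curves are qd = 1734 - P (demand) and qs = 2P - 362 (supply).
Equate the new curves: 1734 - P = 2P - 362, giving 2096 = 3P, P = 2096/3 ≈ 698.6667, q = 3106/3 ≈ 1035.3333.
%Δq = (1035.3333 − 1063) / 1063 × 100 = -2.60%.

-2.60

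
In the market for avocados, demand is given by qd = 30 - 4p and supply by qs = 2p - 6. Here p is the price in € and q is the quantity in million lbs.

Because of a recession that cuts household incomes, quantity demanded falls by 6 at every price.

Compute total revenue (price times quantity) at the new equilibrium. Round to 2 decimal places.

Before the shock: 30 - 4p = 2p - 6 ⇒ 36 = 6p ⇒ p = 6, q = 6.
The shock moves the curves to qd = 24 - 4p and qs = 2p - 6.
Equate the new curves: 24 - 4p = 2p - 6, giving 30 = 6p, p = 5, q = 4.
New expenditure = 5 × 4 = 20.00.

20.00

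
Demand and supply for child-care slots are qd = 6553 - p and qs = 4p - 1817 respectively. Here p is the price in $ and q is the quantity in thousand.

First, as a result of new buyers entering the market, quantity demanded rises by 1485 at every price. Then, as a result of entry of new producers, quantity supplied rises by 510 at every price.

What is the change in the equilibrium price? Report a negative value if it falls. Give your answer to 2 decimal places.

+195.00

Solve the original market: 6553 - p = 4p - 1817, hence p = 1674 and q = 4879.
With the change applied: demand qd = 8038 - p, supply qs = 4p - 1307.
New equilibrium: 8038 - p = 4p - 1307 ⇒ 9345 = 5p ⇒ p = 1869, q = 6169.
Δp = 1869 − 1674 = +195.00.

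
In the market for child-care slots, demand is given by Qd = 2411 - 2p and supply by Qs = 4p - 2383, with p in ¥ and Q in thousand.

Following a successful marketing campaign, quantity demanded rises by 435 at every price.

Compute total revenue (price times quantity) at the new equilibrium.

Original equilibrium: 2411 - 2p = 4p - 2383 gives 4794 = 6p, so p = 799 and Q = 813.
After the shift, demand is Qd = 2846 - 2p and supply is Qs = 4p - 2383.
Setting them equal: 2846 - 2p = 4p - 2383 → 5229 = 6p, so p = 871.5 and Q = 1103.
New expenditure = 871.5 × 1103 = 961264.5.

961264.5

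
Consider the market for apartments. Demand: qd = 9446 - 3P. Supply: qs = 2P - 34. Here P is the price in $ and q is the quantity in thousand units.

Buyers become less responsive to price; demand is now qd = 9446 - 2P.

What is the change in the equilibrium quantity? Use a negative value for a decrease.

+948

Initially, 9446 - 3P = 2P - 34, so 9480 = 5P and P = 1896, q = 3758.
With the change applied: demand qd = 9446 - 2P, supply qs = 2P - 34.
New equilibrium: 9446 - 2P = 2P - 34 ⇒ 9480 = 4P ⇒ P = 2370, q = 4706.
Δq = 4706 − 3758 = +948.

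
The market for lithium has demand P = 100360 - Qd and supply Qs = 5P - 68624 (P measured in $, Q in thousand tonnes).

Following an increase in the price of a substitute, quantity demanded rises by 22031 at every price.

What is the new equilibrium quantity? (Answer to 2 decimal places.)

90555.17

Before the shock: 100360 - P = 5P - 68624 ⇒ 168984 = 6P ⇒ P = 28164, Q = 72196.
With the change applied: demand Qd = 122391 - P, supply Qs = 5P - 68624.
New equilibrium: 122391 - P = 5P - 68624 ⇒ 191015 = 6P ⇒ P = 191015/6 ≈ 31835.8333, Q = 543331/6 ≈ 90555.1667.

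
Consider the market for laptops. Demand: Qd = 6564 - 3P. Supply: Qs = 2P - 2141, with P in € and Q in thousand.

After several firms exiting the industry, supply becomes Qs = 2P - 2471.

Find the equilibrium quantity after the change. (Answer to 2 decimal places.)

Before the shock: 6564 - 3P = 2P - 2141 ⇒ 8705 = 5P ⇒ P = 1741, Q = 1341.
The shock moves the curves to Qd = 6564 - 3P and Qs = 2P - 2471.
Setting them equal: 6564 - 3P = 2P - 2471 → 9035 = 5P, so P = 1807 and Q = 1143.

1143.00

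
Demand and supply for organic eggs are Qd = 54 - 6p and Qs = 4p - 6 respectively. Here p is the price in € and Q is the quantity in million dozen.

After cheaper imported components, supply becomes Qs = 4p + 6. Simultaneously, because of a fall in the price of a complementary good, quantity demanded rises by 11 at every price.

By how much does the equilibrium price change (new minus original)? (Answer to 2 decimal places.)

Solve the original market: 54 - 6p = 4p - 6, hence p = 6 and Q = 18.
The shock moves the curves to Qd = 65 - 6p and Qs = 4p + 6.
Equate the new curves: 65 - 6p = 4p + 6, giving 59 = 10p, p = 5.9, Q = 29.6.
Δp = 5.9 − 6 = -0.10.

-0.10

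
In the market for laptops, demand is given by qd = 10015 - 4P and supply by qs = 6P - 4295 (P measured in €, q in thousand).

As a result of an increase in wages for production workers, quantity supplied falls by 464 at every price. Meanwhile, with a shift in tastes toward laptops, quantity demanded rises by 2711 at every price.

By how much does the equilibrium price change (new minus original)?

+317.5

Before the shock: 10015 - 4P = 6P - 4295 ⇒ 14310 = 10P ⇒ P = 1431, q = 4291.
After the shift, demand is qd = 12726 - 4P and supply is qs = 6P - 4759.
Setting them equal: 12726 - 4P = 6P - 4759 → 17485 = 10P, so P = 1748.5 and q = 5732.
ΔP = 1748.5 − 1431 = +317.5.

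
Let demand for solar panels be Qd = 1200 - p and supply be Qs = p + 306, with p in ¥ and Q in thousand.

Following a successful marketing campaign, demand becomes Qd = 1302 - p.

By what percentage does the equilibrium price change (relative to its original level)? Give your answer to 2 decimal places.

+11.41

Initially, 1200 - p = p + 306, so 894 = 2p and p = 447, Q = 753.
The new curves are Qd = 1302 - p (demand) and Qs = p + 306 (supply).
Equate the new curves: 1302 - p = p + 306, giving 996 = 2p, p = 498, Q = 804.
%Δp = (498 − 447) / 447 × 100 = +11.41%.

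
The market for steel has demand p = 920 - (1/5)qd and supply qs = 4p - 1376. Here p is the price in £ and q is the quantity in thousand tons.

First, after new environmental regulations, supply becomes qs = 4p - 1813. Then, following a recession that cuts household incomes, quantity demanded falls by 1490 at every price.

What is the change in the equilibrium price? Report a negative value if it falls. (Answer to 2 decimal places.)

Solve the original market: 4600 - 5p = 4p - 1376, hence p = 664 and q = 1280.
With the change applied: demand qd = 3110 - 5p, supply qs = 4p - 1813.
Setting them equal: 3110 - 5p = 4p - 1813 → 4923 = 9p, so p = 547 and q = 375.
Δp = 547 − 664 = -117.00.

-117.00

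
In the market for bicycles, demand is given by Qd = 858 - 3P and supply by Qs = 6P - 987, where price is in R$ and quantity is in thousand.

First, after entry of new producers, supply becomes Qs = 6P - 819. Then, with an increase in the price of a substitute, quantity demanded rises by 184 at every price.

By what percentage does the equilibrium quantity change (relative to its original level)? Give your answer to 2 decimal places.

Initially, 858 - 3P = 6P - 987, so 1845 = 9P and P = 205, Q = 243.
The shock moves the curves to Qd = 1042 - 3P and Qs = 6P - 819.
Equate the new curves: 1042 - 3P = 6P - 819, giving 1861 = 9P, P = 1861/9 ≈ 206.7778, Q = 1265/3 ≈ 421.6667.
%ΔQ = (421.6667 − 243) / 243 × 100 = +73.53%.

+73.53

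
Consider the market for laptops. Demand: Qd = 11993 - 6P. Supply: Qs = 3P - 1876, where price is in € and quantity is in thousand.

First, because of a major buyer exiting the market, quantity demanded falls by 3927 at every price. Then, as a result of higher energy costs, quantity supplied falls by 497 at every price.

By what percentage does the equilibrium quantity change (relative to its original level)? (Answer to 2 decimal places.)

-59.71

Original equilibrium: 11993 - 6P = 3P - 1876 gives 13869 = 9P, so P = 1541 and Q = 2747.
After the shift, demand is Qd = 8066 - 6P and supply is Qs = 3P - 2373.
Clearing the new market: 8066 - 6P = 3P - 2373, so P = 10439/9 ≈ 1159.8889 and Q = 3320/3 ≈ 1106.6667.
%ΔQ = (1106.6667 − 2747) / 2747 × 100 = -59.71%.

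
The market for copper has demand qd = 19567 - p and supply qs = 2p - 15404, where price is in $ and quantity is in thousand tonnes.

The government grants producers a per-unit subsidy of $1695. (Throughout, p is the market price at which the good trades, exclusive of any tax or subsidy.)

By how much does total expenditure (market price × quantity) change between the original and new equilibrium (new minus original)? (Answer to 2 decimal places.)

Initially, 19567 - p = 2p - 15404, so 34971 = 3p and p = 11657, q = 7910.
Since sellers receive the price plus the subsidy, the effective supply curve becomes qs = 2p - 12014.
Clearing the new market: 19567 - p = 2p - 12014, so p = 10527 and q = 9040.
Expenditure moves from 11657×7910 = 92206870 to 10527×9040 = 95164080; change = +2957210.00.

+2957210.00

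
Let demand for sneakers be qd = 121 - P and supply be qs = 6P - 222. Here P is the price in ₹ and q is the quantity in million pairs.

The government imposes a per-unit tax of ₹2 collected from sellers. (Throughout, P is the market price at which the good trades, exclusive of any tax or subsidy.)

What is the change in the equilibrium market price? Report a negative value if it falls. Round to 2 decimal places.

Solve the original market: 121 - P = 6P - 222, hence P = 49 and q = 72.
Since sellers keep the price net of the tax, the effective supply curve becomes qs = 6P - 234.
Clearing the new market: 121 - P = 6P - 234, so P = 355/7 ≈ 50.7143 and q = 492/7 ≈ 70.2857.
ΔP = 50.7143 − 49 = +1.71.

+1.71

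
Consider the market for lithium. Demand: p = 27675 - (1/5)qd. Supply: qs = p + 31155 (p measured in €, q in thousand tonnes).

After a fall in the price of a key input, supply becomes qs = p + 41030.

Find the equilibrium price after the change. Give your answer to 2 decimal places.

16224.17

Initially, 138375 - 5p = p + 31155, so 107220 = 6p and p = 17870, q = 49025.
With the change applied: demand qd = 138375 - 5p, supply qs = p + 41030.
Clearing the new market: 138375 - 5p = p + 41030, so p = 97345/6 ≈ 16224.1667 and q = 343525/6 ≈ 57254.1667.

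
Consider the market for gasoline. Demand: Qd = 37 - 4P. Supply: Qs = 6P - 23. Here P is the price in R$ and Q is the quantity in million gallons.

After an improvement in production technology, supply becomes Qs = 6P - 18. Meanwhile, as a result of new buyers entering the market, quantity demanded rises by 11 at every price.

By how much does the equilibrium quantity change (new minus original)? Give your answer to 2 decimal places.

+8.60

Initially, 37 - 4P = 6P - 23, so 60 = 10P and P = 6, Q = 13.
The shock moves the curves to Qd = 48 - 4P and Qs = 6P - 18.
Equate the new curves: 48 - 4P = 6P - 18, giving 66 = 10P, P = 6.6, Q = 21.6.
ΔQ = 21.6 − 13 = +8.60.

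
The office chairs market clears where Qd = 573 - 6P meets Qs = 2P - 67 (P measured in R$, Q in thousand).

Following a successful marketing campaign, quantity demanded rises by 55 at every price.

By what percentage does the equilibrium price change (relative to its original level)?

Original equilibrium: 573 - 6P = 2P - 67 gives 640 = 8P, so P = 80 and Q = 93.
With the change applied: demand Qd = 628 - 6P, supply Qs = 2P - 67.
New equilibrium: 628 - 6P = 2P - 67 ⇒ 695 = 8P ⇒ P = 86.875, Q = 106.75.
%ΔP = (86.875 − 80) / 80 × 100 = +8.59375%.

+8.59375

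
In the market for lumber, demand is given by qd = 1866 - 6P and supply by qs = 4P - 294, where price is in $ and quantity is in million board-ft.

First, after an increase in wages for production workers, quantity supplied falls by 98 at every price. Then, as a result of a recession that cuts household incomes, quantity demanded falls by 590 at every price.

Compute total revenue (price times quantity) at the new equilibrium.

Solve the original market: 1866 - 6P = 4P - 294, hence P = 216 and q = 570.
With the change applied: demand qd = 1276 - 6P, supply qs = 4P - 392.
Setting them equal: 1276 - 6P = 4P - 392 → 1668 = 10P, so P = 166.8 and q = 275.2.
New expenditure = 166.8 × 275.2 = 45903.36.

45903.36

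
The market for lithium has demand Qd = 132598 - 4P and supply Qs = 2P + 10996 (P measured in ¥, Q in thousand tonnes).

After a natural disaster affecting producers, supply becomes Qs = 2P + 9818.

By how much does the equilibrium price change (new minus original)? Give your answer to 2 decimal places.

Initially, 132598 - 4P = 2P + 10996, so 121602 = 6P and P = 20267, Q = 51530.
After the shift, demand is Qd = 132598 - 4P and supply is Qs = 2P + 9818.
Equate the new curves: 132598 - 4P = 2P + 9818, giving 122780 = 6P, P = 61390/3 ≈ 20463.3333, Q = 152234/3 ≈ 50744.6667.
ΔP = 20463.3333 − 20267 = +196.33.

+196.33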